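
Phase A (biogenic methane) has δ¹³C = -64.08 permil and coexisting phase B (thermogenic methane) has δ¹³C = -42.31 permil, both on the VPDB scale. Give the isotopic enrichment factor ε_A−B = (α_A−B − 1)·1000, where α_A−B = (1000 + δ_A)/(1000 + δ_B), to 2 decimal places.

α_A−B = (1000 + -64.08) / (1000 + -42.31) = 935.92 / 957.69 = 0.977268
ε_A−B = (0.977268 − 1) × 1000 = -22.732 permil
(The approximation ε ≈ δ_A − δ_B would give -21.77 permil.)

-22.73 permil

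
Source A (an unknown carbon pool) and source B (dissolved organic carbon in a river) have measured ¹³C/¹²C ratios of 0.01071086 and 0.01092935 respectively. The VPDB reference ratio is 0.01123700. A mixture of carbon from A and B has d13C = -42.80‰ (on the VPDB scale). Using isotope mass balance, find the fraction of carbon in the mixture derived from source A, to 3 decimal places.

δ_A = (0.01071086/0.01123700 − 1)×1000 = (0.953178 − 1)×1000 = -46.822‰
δ_B = (0.01092935/0.01123700 − 1)×1000 = (0.972622 − 1)×1000 = -27.378‰
f_A = (δ_mix − δ_B)/(δ_A − δ_B) = (-42.80 − (-27.378))/(-46.822 − (-27.378))
f_A = -15.422 / -19.444 = 0.7931

0.793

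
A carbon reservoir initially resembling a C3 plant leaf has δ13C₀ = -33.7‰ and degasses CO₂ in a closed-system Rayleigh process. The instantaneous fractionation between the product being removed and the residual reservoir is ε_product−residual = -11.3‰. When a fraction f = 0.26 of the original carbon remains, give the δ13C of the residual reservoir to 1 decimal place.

Rayleigh residual: δ_res = (δ₀ + 1000)·f^(α−1) − 1000
α = ε/1000 + 1 = 0.98870, so α − 1 = -0.01130
f^(α−1) = 0.26^(-0.01130) = 1.015338
δ_res = (-33.7 + 1000) × 1.015338 − 1000 = 981.121 − 1000 = -18.88‰

-18.9‰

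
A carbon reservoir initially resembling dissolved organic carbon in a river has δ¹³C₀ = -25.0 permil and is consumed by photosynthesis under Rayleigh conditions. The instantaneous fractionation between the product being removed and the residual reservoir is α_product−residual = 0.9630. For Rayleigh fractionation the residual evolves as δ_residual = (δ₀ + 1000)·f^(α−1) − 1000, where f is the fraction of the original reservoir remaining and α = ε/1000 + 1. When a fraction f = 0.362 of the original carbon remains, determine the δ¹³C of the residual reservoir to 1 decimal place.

12.4 permil

Rayleigh residual: δ_res = (δ₀ + 1000)·f^(α−1) − 1000
α − 1 = -0.03700
f^(α−1) = 0.362^(-0.03700) = 1.038312
δ_res = (-25.0 + 1000) × 1.038312 − 1000 = 1012.354 − 1000 = 12.35 permil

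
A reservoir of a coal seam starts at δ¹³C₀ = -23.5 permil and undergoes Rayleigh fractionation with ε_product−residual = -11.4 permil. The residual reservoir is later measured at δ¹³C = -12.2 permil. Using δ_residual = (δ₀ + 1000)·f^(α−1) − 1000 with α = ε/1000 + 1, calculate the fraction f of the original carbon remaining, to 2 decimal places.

0.36

α − 1 = ε/1000 = -0.0114
(δ_res + 1000)/(δ₀ + 1000) = (-12.2 + 1000)/(-23.5 + 1000) = 987.8/976.5 = 1.011572
f = 1.011572^(1/-0.0114) = exp(ln(1.011572)/-0.0114) = exp(0.01151/-0.0114)
f = exp(-1.0093) = 0.3645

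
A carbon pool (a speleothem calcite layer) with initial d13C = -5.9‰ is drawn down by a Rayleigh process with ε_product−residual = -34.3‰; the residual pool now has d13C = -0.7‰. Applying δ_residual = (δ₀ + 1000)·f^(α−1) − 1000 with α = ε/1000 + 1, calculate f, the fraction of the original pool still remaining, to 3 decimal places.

0.859

α − 1 = ε/1000 = -0.0343
(δ_res + 1000)/(δ₀ + 1000) = (-0.7 + 1000)/(-5.9 + 1000) = 999.3/994.1 = 1.005231
f = 1.005231^(1/-0.0343) = exp(ln(1.005231)/-0.0343) = exp(0.00522/-0.0343)
f = exp(-0.1521) = 0.8589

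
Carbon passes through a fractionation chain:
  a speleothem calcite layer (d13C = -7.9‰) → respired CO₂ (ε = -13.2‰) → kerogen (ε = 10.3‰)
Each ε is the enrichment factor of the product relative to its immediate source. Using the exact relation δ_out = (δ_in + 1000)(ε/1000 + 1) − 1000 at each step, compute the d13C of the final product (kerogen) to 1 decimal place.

-10.9‰

step 1: δ = (-7.90 + 1000)·(-13.2/1000 + 1) − 1000 = -21.00‰
step 2: δ = (-21.00 + 1000)·(10.3/1000 + 1) − 1000 = -10.91‰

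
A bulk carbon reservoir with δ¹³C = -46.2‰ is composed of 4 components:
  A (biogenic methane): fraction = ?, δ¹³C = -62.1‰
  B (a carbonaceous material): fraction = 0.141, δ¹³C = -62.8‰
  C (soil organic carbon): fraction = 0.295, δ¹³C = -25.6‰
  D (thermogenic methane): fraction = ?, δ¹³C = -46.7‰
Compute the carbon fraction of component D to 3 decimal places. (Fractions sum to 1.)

0.340

Let f_D and f_A be the unknown fractions; fractions sum to 1 so f_D + f_A = 0.564.
Mass balance: Σ fᵢ·δᵢ = δ_bulk ⇒ f_D·(-46.7) + f_A·(-62.1) = -46.2 − (-16.407) = -29.793
Substitute f_A = 0.564 − f_D:
f_D·(-46.7 − -62.1) = -29.793 − 0.564×(-62.1) = 5.231
f_D = 5.231 / 15.4 = 0.3397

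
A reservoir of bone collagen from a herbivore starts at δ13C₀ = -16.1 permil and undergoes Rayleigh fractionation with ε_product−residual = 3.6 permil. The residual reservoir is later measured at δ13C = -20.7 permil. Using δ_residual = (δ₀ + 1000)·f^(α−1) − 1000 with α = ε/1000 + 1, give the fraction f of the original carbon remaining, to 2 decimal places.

α − 1 = ε/1000 = 0.0036
(δ_res + 1000)/(δ₀ + 1000) = (-20.7 + 1000)/(-16.1 + 1000) = 979.3/983.9 = 0.995325
f = 0.995325^(1/0.0036) = exp(ln(0.995325)/0.0036) = exp(-0.00469/0.0036)
f = exp(-1.3017) = 0.2721

0.27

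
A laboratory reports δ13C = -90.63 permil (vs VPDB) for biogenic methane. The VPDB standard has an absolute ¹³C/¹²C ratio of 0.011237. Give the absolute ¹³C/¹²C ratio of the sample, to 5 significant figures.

0.010219

R_sample = R_standard × (δ13C/1000 + 1)
R_sample = 0.011237 × (-90.63/1000 + 1) = 0.011237 × 0.909370
R_sample = 0.0102186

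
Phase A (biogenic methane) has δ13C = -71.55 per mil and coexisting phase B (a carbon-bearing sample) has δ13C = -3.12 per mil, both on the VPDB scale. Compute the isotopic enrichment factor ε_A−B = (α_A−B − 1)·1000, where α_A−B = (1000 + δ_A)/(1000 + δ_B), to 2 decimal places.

α_A−B = (1000 + -71.55) / (1000 + -3.12) = 928.45 / 996.88 = 0.931356
ε_A−B = (0.931356 − 1) × 1000 = -68.644 per mil
(The approximation ε ≈ δ_A − δ_B would give -68.43 per mil.)

-68.64 per mil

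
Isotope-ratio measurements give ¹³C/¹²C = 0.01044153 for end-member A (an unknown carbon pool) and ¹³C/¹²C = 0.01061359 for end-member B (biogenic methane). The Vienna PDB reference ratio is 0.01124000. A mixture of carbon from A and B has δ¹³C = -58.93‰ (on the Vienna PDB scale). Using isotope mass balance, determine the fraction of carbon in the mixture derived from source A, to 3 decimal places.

δ_A = (0.01044153/0.01124000 − 1)×1000 = (0.928962 − 1)×1000 = -71.038‰
δ_B = (0.01061359/0.01124000 − 1)×1000 = (0.944270 − 1)×1000 = -55.730‰
f_A = (δ_mix − δ_B)/(δ_A − δ_B) = (-58.93 − (-55.730))/(-71.038 − (-55.730))
f_A = -3.200 / -15.308 = 0.2090

0.209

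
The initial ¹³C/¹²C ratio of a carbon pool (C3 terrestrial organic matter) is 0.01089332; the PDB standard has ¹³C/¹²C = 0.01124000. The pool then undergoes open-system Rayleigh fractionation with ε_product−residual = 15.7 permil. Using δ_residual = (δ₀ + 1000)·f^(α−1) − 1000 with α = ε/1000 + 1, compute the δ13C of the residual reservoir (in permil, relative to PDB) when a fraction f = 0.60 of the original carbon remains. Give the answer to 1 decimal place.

δ₀ = (0.01089332/0.01124000 − 1)×1000 = (0.969157 − 1)×1000 = -30.843 permil
α − 1 = ε/1000 = 0.0157
f^(α−1) = 0.60^(0.0157) = 0.992012
δ_res = (-30.843 + 1000) × 0.992012 − 1000 = 961.415 − 1000 = -38.58 permil

-38.6 permil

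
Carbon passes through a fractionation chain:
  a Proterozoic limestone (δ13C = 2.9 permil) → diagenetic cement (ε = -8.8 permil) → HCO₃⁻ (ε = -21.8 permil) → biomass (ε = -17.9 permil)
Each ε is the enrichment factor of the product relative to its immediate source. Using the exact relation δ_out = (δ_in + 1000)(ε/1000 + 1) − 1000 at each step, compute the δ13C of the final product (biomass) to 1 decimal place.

-45.0 permil

step 1: δ = (2.90 + 1000)·(-8.8/1000 + 1) − 1000 = -5.93 permil
step 2: δ = (-5.93 + 1000)·(-21.8/1000 + 1) − 1000 = -27.60 permil
step 3: δ = (-27.60 + 1000)·(-17.9/1000 + 1) − 1000 = -45.00 permil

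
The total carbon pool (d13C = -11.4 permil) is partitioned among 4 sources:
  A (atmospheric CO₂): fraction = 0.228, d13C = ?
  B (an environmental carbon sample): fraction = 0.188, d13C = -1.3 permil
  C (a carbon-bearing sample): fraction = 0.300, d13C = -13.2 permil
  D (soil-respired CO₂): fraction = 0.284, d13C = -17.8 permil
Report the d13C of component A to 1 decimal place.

Isotope mass balance: δ_bulk = Σ fᵢ·δᵢ.
-11.4 = 0.228×δ_A + 0.188×(-1.3) + 0.300×(-13.2) + 0.284×(-17.8)
0.228·δ_A = -11.4 − (-9.260) = -2.140
δ_A = -2.140 / 0.228 = -9.39 permil

-9.4 permil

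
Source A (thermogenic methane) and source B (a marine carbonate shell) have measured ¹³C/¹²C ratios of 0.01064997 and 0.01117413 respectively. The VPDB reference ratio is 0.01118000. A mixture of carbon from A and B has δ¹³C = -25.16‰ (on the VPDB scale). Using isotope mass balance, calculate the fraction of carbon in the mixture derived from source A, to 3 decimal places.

δ_A = (0.01064997/0.01118000 − 1)×1000 = (0.952591 − 1)×1000 = -47.409‰
δ_B = (0.01117413/0.01118000 − 1)×1000 = (0.999475 − 1)×1000 = -0.525‰
f_A = (δ_mix − δ_B)/(δ_A − δ_B) = (-25.16 − (-0.525))/(-47.409 − (-0.525))
f_A = -24.635 / -46.884 = 0.5254

0.525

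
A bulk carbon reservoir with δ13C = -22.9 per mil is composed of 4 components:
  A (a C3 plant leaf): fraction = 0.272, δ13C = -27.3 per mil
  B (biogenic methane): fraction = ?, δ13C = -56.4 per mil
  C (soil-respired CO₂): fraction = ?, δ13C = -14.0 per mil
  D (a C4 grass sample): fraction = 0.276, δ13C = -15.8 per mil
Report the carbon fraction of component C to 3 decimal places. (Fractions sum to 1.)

Let f_C and f_B be the unknown fractions; fractions sum to 1 so f_C + f_B = 0.452.
Mass balance: Σ fᵢ·δᵢ = δ_bulk ⇒ f_C·(-14.0) + f_B·(-56.4) = -22.9 − (-11.786) = -11.114
Substitute f_B = 0.452 − f_C:
f_C·(-14.0 − -56.4) = -11.114 − 0.452×(-56.4) = 14.379
f_C = 14.379 / 42.4 = 0.3391

0.339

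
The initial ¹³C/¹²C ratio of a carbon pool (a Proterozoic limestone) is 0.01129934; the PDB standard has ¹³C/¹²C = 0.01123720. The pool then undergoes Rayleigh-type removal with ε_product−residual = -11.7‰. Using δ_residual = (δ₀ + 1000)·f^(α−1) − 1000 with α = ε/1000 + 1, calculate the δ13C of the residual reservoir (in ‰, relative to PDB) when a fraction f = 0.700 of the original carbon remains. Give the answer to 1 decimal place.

9.7‰

δ₀ = (0.01129934/0.01123720 − 1)×1000 = (1.005530 − 1)×1000 = 5.530‰
α − 1 = ε/1000 = -0.0117
f^(α−1) = 0.700^(-0.0117) = 1.004182
δ_res = (5.530 + 1000) × 1.004182 − 1000 = 1009.735 − 1000 = 9.73‰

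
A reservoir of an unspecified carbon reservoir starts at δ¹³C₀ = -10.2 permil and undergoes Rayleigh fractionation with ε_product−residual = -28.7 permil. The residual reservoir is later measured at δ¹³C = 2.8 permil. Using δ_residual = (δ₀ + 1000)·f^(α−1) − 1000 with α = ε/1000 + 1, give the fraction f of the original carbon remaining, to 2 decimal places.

0.63

α − 1 = ε/1000 = -0.0287
(δ_res + 1000)/(δ₀ + 1000) = (2.8 + 1000)/(-10.2 + 1000) = 1002.8/989.8 = 1.013134
f = 1.013134^(1/-0.0287) = exp(ln(1.013134)/-0.0287) = exp(0.01305/-0.0287)
f = exp(-0.4547) = 0.6347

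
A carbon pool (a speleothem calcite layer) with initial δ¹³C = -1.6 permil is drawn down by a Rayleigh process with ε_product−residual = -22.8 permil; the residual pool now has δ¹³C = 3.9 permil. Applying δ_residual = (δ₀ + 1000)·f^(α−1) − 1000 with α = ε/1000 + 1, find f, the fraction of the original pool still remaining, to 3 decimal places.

α − 1 = ε/1000 = -0.0228
(δ_res + 1000)/(δ₀ + 1000) = (3.9 + 1000)/(-1.6 + 1000) = 1003.9/998.4 = 1.005509
f = 1.005509^(1/-0.0228) = exp(ln(1.005509)/-0.0228) = exp(0.00549/-0.0228)
f = exp(-0.2410) = 0.7859

0.786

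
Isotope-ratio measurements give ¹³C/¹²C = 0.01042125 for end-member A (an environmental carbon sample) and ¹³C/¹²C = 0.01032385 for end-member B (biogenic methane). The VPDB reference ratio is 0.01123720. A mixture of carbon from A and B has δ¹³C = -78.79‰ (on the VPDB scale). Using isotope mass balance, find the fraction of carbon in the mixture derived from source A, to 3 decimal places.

0.287

δ_A = (0.01042125/0.01123720 − 1)×1000 = (0.927388 − 1)×1000 = -72.612‰
δ_B = (0.01032385/0.01123720 − 1)×1000 = (0.918721 − 1)×1000 = -81.279‰
f_A = (δ_mix − δ_B)/(δ_A − δ_B) = (-78.79 − (-81.279))/(-72.612 − (-81.279))
f_A = 2.489 / 8.668 = 0.2872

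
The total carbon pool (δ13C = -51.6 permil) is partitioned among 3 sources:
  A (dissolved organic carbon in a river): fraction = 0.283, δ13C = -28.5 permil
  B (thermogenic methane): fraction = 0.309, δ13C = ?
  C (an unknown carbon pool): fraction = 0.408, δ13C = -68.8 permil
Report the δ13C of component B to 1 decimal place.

Isotope mass balance: δ_bulk = Σ fᵢ·δᵢ.
-51.6 = 0.283×(-28.5) + 0.309×δ_B + 0.408×(-68.8)
0.309·δ_B = -51.6 − (-36.136) = -15.464
δ_B = -15.464 / 0.309 = -50.05 permil

-50.0 permil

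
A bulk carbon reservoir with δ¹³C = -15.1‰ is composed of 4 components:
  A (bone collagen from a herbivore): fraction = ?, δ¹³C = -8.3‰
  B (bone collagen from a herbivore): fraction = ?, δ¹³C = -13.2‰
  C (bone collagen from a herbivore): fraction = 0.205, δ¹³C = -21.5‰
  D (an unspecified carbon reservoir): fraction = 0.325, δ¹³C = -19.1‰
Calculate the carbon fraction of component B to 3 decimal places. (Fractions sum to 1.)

0.119

Let f_B and f_A be the unknown fractions; fractions sum to 1 so f_B + f_A = 0.470.
Mass balance: Σ fᵢ·δᵢ = δ_bulk ⇒ f_B·(-13.2) + f_A·(-8.3) = -15.1 − (-10.615) = -4.485
Substitute f_A = 0.470 − f_B:
f_B·(-13.2 − -8.3) = -4.485 − 0.470×(-8.3) = -0.584
f_B = -0.584 / -4.9 = 0.1192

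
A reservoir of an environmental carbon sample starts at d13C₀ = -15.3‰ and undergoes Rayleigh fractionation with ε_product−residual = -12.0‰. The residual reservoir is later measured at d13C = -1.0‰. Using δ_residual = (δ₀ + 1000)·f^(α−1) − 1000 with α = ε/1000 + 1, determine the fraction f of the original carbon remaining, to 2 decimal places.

α − 1 = ε/1000 = -0.0120
(δ_res + 1000)/(δ₀ + 1000) = (-1.0 + 1000)/(-15.3 + 1000) = 999.0/984.7 = 1.014522
f = 1.014522^(1/-0.0120) = exp(ln(1.014522)/-0.0120) = exp(0.01442/-0.0120)
f = exp(-1.2015) = 0.3007

0.30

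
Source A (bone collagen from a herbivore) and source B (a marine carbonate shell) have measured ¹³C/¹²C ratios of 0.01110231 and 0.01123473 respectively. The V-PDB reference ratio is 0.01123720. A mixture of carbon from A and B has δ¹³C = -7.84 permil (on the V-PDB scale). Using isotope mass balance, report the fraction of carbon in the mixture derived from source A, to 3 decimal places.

δ_A = (0.01110231/0.01123720 − 1)×1000 = (0.987996 − 1)×1000 = -12.004 permil
δ_B = (0.01123473/0.01123720 − 1)×1000 = (0.999780 − 1)×1000 = -0.220 permil
f_A = (δ_mix − δ_B)/(δ_A − δ_B) = (-7.84 − (-0.220))/(-12.004 − (-0.220))
f_A = -7.620 / -11.784 = 0.6467

0.647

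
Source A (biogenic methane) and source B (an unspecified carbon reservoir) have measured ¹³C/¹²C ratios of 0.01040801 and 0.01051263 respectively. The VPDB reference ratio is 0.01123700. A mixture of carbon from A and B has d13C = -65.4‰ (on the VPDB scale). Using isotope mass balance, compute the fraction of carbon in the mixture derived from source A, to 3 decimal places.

0.101

δ_A = (0.01040801/0.01123700 − 1)×1000 = (0.926227 − 1)×1000 = -73.773‰
δ_B = (0.01051263/0.01123700 − 1)×1000 = (0.935537 − 1)×1000 = -64.463‰
f_A = (δ_mix − δ_B)/(δ_A − δ_B) = (-65.4 − (-64.463))/(-73.773 − (-64.463))
f_A = -0.937 / -9.310 = 0.1006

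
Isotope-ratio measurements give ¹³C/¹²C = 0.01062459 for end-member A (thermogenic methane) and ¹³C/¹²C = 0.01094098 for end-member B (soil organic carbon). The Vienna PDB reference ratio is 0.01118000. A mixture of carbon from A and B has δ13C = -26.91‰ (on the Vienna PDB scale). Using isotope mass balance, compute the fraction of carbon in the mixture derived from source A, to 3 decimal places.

δ_A = (0.01062459/0.01118000 − 1)×1000 = (0.950321 − 1)×1000 = -49.679‰
δ_B = (0.01094098/0.01118000 − 1)×1000 = (0.978621 − 1)×1000 = -21.379‰
f_A = (δ_mix − δ_B)/(δ_A − δ_B) = (-26.91 − (-21.379))/(-49.679 − (-21.379))
f_A = -5.531 / -28.300 = 0.1954

0.195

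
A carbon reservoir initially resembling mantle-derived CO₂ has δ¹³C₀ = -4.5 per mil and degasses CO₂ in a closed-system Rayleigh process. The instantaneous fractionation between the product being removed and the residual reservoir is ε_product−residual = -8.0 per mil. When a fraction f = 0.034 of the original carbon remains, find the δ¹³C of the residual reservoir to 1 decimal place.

Rayleigh residual: δ_res = (δ₀ + 1000)·f^(α−1) − 1000
α = ε/1000 + 1 = 0.99200, so α − 1 = -0.00800
f^(α−1) = 0.034^(-0.00800) = 1.027420
δ_res = (-4.5 + 1000) × 1.027420 − 1000 = 1022.797 − 1000 = 22.80 per mil

22.8 per mil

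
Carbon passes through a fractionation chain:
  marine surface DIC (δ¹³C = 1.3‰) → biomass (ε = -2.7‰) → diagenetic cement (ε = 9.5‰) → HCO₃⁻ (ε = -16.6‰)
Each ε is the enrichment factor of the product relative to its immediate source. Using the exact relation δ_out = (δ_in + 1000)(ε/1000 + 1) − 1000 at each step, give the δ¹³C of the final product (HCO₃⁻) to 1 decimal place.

step 1: δ = (1.30 + 1000)·(-2.7/1000 + 1) − 1000 = -1.40‰
step 2: δ = (-1.40 + 1000)·(9.5/1000 + 1) − 1000 = 8.08‰
step 3: δ = (8.08 + 1000)·(-16.6/1000 + 1) − 1000 = -8.65‰

-8.7‰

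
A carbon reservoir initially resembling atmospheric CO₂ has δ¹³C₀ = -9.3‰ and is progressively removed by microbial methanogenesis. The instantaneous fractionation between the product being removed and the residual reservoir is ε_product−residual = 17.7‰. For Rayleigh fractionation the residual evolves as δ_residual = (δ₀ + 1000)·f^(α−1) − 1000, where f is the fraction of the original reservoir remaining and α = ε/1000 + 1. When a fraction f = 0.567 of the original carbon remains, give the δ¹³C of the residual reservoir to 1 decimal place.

Rayleigh residual: δ_res = (δ₀ + 1000)·f^(α−1) − 1000
α = ε/1000 + 1 = 1.01770, so α − 1 = 0.01770
f^(α−1) = 0.567^(0.01770) = 0.990007
δ_res = (-9.3 + 1000) × 0.990007 − 1000 = 980.800 − 1000 = -19.20‰

-19.2‰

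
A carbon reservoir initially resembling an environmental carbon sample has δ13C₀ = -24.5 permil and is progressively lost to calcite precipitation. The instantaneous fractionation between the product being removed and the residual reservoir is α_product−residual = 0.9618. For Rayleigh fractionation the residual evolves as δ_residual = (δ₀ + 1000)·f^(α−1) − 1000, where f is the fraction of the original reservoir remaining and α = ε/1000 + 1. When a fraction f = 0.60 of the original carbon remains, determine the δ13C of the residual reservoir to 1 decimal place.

-5.3 permil

Rayleigh residual: δ_res = (δ₀ + 1000)·f^(α−1) − 1000
α − 1 = -0.03820
f^(α−1) = 0.60^(-0.03820) = 1.019705
δ_res = (-24.5 + 1000) × 1.019705 − 1000 = 994.722 − 1000 = -5.28 permil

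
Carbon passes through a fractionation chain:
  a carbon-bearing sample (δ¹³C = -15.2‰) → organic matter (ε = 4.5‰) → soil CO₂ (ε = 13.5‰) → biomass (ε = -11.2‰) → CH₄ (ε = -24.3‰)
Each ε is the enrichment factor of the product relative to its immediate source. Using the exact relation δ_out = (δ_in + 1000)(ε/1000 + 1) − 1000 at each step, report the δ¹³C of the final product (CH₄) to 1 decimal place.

-32.7‰

step 1: δ = (-15.20 + 1000)·(4.5/1000 + 1) − 1000 = -10.77‰
step 2: δ = (-10.77 + 1000)·(13.5/1000 + 1) − 1000 = 2.59‰
step 3: δ = (2.59 + 1000)·(-11.2/1000 + 1) − 1000 = -8.64‰
step 4: δ = (-8.64 + 1000)·(-24.3/1000 + 1) − 1000 = -32.73‰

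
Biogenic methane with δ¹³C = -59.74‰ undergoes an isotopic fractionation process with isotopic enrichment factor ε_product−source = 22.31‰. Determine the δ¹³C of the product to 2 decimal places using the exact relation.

-38.76‰

To first order, δ_product ≈ δ_source + ε = -37.43‰.
Exactly, δ_product = (δ_source + 1000)·(ε/1000 + 1) − 1000.
δ_product = (-59.74 + 1000) × (22.31/1000 + 1) − 1000
δ_product = -38.763‰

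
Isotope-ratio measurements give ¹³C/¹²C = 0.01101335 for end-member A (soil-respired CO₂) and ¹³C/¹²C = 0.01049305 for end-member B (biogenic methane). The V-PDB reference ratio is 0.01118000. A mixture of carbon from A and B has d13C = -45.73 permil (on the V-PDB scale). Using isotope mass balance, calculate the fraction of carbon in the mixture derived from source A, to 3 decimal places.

δ_A = (0.01101335/0.01118000 − 1)×1000 = (0.985094 − 1)×1000 = -14.906 permil
δ_B = (0.01049305/0.01118000 − 1)×1000 = (0.938555 − 1)×1000 = -61.445 permil
f_A = (δ_mix − δ_B)/(δ_A − δ_B) = (-45.73 − (-61.445))/(-14.906 − (-61.445))
f_A = 15.715 / 46.538 = 0.3377

0.338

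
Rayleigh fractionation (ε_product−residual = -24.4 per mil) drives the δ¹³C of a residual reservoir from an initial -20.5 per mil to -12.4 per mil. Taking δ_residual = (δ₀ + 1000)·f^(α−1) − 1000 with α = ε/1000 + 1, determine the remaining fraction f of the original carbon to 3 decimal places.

α − 1 = ε/1000 = -0.0244
(δ_res + 1000)/(δ₀ + 1000) = (-12.4 + 1000)/(-20.5 + 1000) = 987.6/979.5 = 1.008270
f = 1.008270^(1/-0.0244) = exp(ln(1.008270)/-0.0244) = exp(0.00824/-0.0244)
f = exp(-0.3375) = 0.7135

0.714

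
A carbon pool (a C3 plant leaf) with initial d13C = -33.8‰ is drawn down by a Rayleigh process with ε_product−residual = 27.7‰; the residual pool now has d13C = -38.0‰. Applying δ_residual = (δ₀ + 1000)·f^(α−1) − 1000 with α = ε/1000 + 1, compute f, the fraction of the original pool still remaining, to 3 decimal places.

α − 1 = ε/1000 = 0.0277
(δ_res + 1000)/(δ₀ + 1000) = (-38.0 + 1000)/(-33.8 + 1000) = 962.0/966.2 = 0.995653
f = 0.995653^(1/0.0277) = exp(ln(0.995653)/0.0277) = exp(-0.00436/0.0277)
f = exp(-0.1573) = 0.8545

0.854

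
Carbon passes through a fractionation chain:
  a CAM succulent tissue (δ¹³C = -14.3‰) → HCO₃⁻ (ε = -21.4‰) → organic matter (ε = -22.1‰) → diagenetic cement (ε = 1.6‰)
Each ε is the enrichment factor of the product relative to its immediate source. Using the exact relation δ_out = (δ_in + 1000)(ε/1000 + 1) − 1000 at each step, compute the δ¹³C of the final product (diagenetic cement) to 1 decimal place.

step 1: δ = (-14.30 + 1000)·(-21.4/1000 + 1) − 1000 = -35.39‰
step 2: δ = (-35.39 + 1000)·(-22.1/1000 + 1) − 1000 = -56.71‰
step 3: δ = (-56.71 + 1000)·(1.6/1000 + 1) − 1000 = -55.20‰

-55.2‰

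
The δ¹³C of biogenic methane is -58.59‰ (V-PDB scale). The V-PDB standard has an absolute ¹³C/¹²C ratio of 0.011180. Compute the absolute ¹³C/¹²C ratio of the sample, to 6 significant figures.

R_sample = R_standard × (δ¹³C/1000 + 1)
R_sample = 0.011180 × (-58.59/1000 + 1) = 0.011180 × 0.941410
R_sample = 0.0105250

0.0105250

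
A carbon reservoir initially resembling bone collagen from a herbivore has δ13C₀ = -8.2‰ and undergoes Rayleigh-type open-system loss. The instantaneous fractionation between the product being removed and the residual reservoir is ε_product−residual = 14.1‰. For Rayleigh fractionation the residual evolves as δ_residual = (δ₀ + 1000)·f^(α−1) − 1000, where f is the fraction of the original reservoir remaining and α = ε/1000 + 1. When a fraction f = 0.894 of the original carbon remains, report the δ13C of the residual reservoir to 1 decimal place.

Rayleigh residual: δ_res = (δ₀ + 1000)·f^(α−1) − 1000
α = ε/1000 + 1 = 1.01410, so α − 1 = 0.01410
f^(α−1) = 0.894^(0.01410) = 0.998421
δ_res = (-8.2 + 1000) × 0.998421 − 1000 = 990.234 − 1000 = -9.77‰

-9.8‰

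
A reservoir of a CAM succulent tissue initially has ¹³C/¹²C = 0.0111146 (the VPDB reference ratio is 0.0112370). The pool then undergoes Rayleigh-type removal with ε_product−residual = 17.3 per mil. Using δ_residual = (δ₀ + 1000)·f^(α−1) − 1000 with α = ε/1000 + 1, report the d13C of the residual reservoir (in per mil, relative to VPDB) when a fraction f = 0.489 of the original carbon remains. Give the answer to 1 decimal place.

δ₀ = (0.0111146/0.0112370 − 1)×1000 = (0.989107 − 1)×1000 = -10.893 per mil
α − 1 = ε/1000 = 0.0173
f^(α−1) = 0.489^(0.0173) = 0.987700
δ_res = (-10.893 + 1000) × 0.987700 − 1000 = 976.941 − 1000 = -23.06 per mil

-23.1 per mil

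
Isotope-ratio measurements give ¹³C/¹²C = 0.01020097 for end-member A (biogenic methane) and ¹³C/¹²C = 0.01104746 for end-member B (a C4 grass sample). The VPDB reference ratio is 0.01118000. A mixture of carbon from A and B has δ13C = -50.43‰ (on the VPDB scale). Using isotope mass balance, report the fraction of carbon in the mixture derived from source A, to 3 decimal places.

δ_A = (0.01020097/0.01118000 − 1)×1000 = (0.912430 − 1)×1000 = -87.570‰
δ_B = (0.01104746/0.01118000 − 1)×1000 = (0.988145 − 1)×1000 = -11.855‰
f_A = (δ_mix − δ_B)/(δ_A − δ_B) = (-50.43 − (-11.855))/(-87.570 − (-11.855))
f_A = -38.575 / -75.715 = 0.5095

0.509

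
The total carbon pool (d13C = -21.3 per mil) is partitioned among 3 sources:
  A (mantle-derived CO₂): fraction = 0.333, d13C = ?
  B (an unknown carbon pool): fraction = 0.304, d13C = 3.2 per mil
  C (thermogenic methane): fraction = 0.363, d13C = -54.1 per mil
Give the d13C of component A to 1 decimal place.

-7.9 per mil

Isotope mass balance: δ_bulk = Σ fᵢ·δᵢ.
-21.3 = 0.333×δ_A + 0.304×(3.2) + 0.363×(-54.1)
0.333·δ_A = -21.3 − (-18.666) = -2.634
δ_A = -2.634 / 0.333 = -7.91 per mil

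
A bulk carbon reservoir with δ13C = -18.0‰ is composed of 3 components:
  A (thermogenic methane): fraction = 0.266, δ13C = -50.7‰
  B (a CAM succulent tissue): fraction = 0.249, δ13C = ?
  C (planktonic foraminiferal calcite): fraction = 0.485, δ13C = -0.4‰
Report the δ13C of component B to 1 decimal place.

Isotope mass balance: δ_bulk = Σ fᵢ·δᵢ.
-18.0 = 0.266×(-50.7) + 0.249×δ_B + 0.485×(-0.4)
0.249·δ_B = -18.0 − (-13.680) = -4.320
δ_B = -4.320 / 0.249 = -17.35‰

-17.3‰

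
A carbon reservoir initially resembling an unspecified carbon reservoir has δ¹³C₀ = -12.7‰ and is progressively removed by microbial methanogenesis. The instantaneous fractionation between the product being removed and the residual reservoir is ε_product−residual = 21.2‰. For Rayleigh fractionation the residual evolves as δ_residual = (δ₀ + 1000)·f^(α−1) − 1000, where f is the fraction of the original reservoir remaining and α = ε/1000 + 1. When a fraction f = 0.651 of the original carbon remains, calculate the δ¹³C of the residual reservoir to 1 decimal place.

Rayleigh residual: δ_res = (δ₀ + 1000)·f^(α−1) − 1000
α = ε/1000 + 1 = 1.02120, so α − 1 = 0.02120
f^(α−1) = 0.651^(0.02120) = 0.990941
δ_res = (-12.7 + 1000) × 0.990941 − 1000 = 978.356 − 1000 = -21.64‰

-21.6‰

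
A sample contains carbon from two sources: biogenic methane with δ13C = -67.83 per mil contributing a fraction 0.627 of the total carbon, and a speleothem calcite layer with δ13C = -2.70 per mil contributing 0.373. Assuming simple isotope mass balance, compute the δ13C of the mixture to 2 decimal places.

-43.54 per mil

δ_mix = f_A·δ_A + f_B·δ_B
δ_mix = 0.627 × (-67.83) + 0.373 × (-2.70)
δ_mix = -42.529 + -1.007 = -43.537 per mil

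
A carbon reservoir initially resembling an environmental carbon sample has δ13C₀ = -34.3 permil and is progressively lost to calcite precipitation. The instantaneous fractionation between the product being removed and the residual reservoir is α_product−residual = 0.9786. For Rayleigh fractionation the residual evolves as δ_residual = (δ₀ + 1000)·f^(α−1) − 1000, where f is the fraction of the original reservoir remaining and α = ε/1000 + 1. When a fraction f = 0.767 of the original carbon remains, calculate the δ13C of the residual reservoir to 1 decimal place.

-28.8 permil

Rayleigh residual: δ_res = (δ₀ + 1000)·f^(α−1) − 1000
α − 1 = -0.02140
f^(α−1) = 0.767^(-0.02140) = 1.005693
δ_res = (-34.3 + 1000) × 1.005693 − 1000 = 971.198 − 1000 = -28.80 permil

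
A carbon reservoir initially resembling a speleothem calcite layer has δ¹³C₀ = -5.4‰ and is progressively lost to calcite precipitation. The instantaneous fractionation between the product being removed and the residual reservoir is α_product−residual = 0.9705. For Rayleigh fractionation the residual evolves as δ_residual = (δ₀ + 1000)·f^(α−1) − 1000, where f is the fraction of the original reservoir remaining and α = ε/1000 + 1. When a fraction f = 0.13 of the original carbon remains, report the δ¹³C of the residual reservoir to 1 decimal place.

56.3‰

Rayleigh residual: δ_res = (δ₀ + 1000)·f^(α−1) − 1000
α − 1 = -0.02950
f^(α−1) = 0.13^(-0.02950) = 1.062035
δ_res = (-5.4 + 1000) × 1.062035 − 1000 = 1056.300 − 1000 = 56.30‰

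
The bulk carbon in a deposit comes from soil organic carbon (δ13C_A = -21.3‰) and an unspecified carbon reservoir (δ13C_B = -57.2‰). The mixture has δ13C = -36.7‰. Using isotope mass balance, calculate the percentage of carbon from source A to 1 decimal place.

δ_mix = f_A·δ_A + (1 − f_A)·δ_B  ⇒  f_A = (δ_mix − δ_B)/(δ_A − δ_B)
f_A = (-36.7 − (-57.2)) / (-21.3 − (-57.2))
f_A = 20.5 / 35.9 = 0.5710

57.1%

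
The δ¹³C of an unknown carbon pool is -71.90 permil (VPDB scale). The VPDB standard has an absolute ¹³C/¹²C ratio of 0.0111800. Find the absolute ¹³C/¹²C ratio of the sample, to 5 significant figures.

0.010376

R_sample = R_standard × (δ¹³C/1000 + 1)
R_sample = 0.0111800 × (-71.90/1000 + 1) = 0.0111800 × 0.928100
R_sample = 0.0103762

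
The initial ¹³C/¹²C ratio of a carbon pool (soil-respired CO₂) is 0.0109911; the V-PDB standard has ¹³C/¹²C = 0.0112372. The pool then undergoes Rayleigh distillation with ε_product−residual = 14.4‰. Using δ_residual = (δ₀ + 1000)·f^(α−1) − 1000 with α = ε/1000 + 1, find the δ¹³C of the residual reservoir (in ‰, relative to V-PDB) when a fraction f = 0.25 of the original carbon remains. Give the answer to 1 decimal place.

δ₀ = (0.0109911/0.0112372 − 1)×1000 = (0.978100 − 1)×1000 = -21.900‰
α − 1 = ε/1000 = 0.0144
f^(α−1) = 0.25^(0.0144) = 0.980235
δ_res = (-21.900 + 1000) × 0.980235 − 1000 = 958.768 − 1000 = -41.23‰

-41.2‰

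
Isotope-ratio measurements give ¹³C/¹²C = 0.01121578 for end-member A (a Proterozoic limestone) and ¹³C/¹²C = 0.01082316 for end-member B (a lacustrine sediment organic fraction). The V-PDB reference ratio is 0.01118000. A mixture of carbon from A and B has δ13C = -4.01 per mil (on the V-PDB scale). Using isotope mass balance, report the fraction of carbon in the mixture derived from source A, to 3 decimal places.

0.795

δ_A = (0.01121578/0.01118000 − 1)×1000 = (1.003200 − 1)×1000 = 3.200 per mil
δ_B = (0.01082316/0.01118000 − 1)×1000 = (0.968082 − 1)×1000 = -31.918 per mil
f_A = (δ_mix − δ_B)/(δ_A − δ_B) = (-4.01 − (-31.918))/(3.200 − (-31.918))
f_A = 27.908 / 35.118 = 0.7947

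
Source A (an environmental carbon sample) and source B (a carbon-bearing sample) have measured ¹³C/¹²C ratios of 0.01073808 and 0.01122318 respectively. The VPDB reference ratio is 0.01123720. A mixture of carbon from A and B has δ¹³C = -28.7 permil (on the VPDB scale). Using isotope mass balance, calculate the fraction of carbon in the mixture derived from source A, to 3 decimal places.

δ_A = (0.01073808/0.01123720 − 1)×1000 = (0.955583 − 1)×1000 = -44.417 permil
δ_B = (0.01122318/0.01123720 − 1)×1000 = (0.998752 − 1)×1000 = -1.248 permil
f_A = (δ_mix − δ_B)/(δ_A − δ_B) = (-28.7 − (-1.248))/(-44.417 − (-1.248))
f_A = -27.452 / -43.169 = 0.6359

0.636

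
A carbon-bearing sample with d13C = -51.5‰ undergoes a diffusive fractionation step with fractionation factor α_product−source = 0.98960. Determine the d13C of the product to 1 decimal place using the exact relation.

-61.4‰

δ_product = (δ_source + 1000)·α − 1000
δ_product = (-51.5 + 1000) × 0.98960 − 1000
δ_product = 938.636 − 1000 = -61.36‰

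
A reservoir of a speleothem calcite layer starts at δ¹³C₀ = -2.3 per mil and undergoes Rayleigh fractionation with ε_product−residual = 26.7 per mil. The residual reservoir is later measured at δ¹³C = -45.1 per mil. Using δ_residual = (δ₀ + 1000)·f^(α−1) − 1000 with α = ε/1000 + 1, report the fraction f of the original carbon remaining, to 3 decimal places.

0.194

α − 1 = ε/1000 = 0.0267
(δ_res + 1000)/(δ₀ + 1000) = (-45.1 + 1000)/(-2.3 + 1000) = 954.9/997.7 = 0.957101
f = 0.957101^(1/0.0267) = exp(ln(0.957101)/0.0267) = exp(-0.04385/0.0267)
f = exp(-1.6422) = 0.1936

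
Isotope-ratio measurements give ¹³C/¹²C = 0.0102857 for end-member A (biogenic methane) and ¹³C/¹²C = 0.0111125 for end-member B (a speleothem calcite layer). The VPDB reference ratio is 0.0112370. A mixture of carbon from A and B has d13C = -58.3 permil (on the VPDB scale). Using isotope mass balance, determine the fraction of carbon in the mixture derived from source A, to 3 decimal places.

0.642

δ_A = (0.0102857/0.0112370 − 1)×1000 = (0.915342 − 1)×1000 = -84.658 permil
δ_B = (0.0111125/0.0112370 − 1)×1000 = (0.988921 − 1)×1000 = -11.079 permil
f_A = (δ_mix − δ_B)/(δ_A − δ_B) = (-58.3 − (-11.079))/(-84.658 − (-11.079))
f_A = -47.221 / -73.578 = 0.6418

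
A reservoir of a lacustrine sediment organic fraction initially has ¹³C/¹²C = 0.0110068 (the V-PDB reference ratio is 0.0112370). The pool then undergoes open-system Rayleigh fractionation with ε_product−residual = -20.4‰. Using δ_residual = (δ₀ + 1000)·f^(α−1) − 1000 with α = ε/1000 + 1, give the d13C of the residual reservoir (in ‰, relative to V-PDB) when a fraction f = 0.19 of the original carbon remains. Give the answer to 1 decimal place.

δ₀ = (0.0110068/0.0112370 − 1)×1000 = (0.979514 − 1)×1000 = -20.486‰
α − 1 = ε/1000 = -0.0204
f^(α−1) = 0.19^(-0.0204) = 1.034459
δ_res = (-20.486 + 1000) × 1.034459 − 1000 = 1013.268 − 1000 = 13.27‰

13.3‰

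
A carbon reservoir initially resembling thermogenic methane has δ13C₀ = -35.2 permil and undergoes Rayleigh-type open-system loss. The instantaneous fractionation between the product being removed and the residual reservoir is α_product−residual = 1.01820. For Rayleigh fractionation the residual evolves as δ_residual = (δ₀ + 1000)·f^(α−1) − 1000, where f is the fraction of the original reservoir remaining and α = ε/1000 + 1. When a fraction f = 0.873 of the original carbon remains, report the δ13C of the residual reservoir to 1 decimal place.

Rayleigh residual: δ_res = (δ₀ + 1000)·f^(α−1) − 1000
α − 1 = 0.01820
f^(α−1) = 0.873^(0.01820) = 0.997531
δ_res = (-35.2 + 1000) × 0.997531 − 1000 = 962.418 − 1000 = -37.58 permil

-37.6 permil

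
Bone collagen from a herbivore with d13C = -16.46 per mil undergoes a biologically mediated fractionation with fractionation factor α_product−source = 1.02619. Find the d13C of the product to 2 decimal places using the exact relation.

δ_product = (δ_source + 1000)·α − 1000
δ_product = (-16.46 + 1000) × 1.02619 − 1000
δ_product = 1009.299 − 1000 = 9.299 per mil

9.30 per mil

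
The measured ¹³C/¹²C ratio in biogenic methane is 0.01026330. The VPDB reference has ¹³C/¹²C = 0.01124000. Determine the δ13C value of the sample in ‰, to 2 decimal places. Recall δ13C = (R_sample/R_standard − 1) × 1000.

-86.90‰

δ13C = (R_sample / R_standard − 1) × 1000
R_sample / R_standard = 0.01026330 / 0.01124000 = 0.913105
δ13C = (0.913105 − 1) × 1000 = -86.895‰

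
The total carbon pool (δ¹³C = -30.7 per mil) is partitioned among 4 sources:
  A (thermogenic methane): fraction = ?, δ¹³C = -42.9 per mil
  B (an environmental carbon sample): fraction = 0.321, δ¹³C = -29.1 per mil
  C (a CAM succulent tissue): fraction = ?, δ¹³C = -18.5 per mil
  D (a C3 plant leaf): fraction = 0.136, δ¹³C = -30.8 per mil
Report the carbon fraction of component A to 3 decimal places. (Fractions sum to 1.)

0.292

Let f_A and f_C be the unknown fractions; fractions sum to 1 so f_A + f_C = 0.543.
Mass balance: Σ fᵢ·δᵢ = δ_bulk ⇒ f_A·(-42.9) + f_C·(-18.5) = -30.7 − (-13.530) = -17.170
Substitute f_C = 0.543 − f_A:
f_A·(-42.9 − -18.5) = -17.170 − 0.543×(-18.5) = -7.125
f_A = -7.125 / -24.4 = 0.2920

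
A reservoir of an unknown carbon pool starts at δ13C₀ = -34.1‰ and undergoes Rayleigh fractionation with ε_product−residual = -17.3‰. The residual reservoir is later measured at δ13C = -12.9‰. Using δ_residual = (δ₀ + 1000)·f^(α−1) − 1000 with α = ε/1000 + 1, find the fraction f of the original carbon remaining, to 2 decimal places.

0.29

α − 1 = ε/1000 = -0.0173
(δ_res + 1000)/(δ₀ + 1000) = (-12.9 + 1000)/(-34.1 + 1000) = 987.1/965.9 = 1.021948
f = 1.021948^(1/-0.0173) = exp(ln(1.021948)/-0.0173) = exp(0.02171/-0.0173)
f = exp(-1.2550) = 0.2851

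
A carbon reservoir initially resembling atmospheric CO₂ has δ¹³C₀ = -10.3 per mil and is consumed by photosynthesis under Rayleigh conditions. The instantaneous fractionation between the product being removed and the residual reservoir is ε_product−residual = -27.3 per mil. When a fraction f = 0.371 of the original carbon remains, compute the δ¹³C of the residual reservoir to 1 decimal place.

Rayleigh residual: δ_res = (δ₀ + 1000)·f^(α−1) − 1000
α = ε/1000 + 1 = 0.97270, so α − 1 = -0.02730
f^(α−1) = 0.371^(-0.02730) = 1.027439
δ_res = (-10.3 + 1000) × 1.027439 − 1000 = 1016.856 − 1000 = 16.86 per mil

16.9 per mil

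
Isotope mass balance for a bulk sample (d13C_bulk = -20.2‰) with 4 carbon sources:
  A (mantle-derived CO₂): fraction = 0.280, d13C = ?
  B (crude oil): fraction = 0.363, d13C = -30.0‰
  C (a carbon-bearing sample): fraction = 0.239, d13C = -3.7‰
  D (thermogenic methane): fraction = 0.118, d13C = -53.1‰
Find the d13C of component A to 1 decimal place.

Isotope mass balance: δ_bulk = Σ fᵢ·δᵢ.
-20.2 = 0.280×δ_A + 0.363×(-30.0) + 0.239×(-3.7) + 0.118×(-53.1)
0.280·δ_A = -20.2 − (-18.040) = -2.160
δ_A = -2.160 / 0.280 = -7.71‰

-7.7‰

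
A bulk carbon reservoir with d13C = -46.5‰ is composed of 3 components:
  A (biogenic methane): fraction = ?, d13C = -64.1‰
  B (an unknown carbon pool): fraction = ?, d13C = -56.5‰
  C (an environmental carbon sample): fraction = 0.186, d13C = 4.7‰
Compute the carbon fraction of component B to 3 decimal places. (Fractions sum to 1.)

0.632

Let f_B and f_A be the unknown fractions; fractions sum to 1 so f_B + f_A = 0.814.
Mass balance: Σ fᵢ·δᵢ = δ_bulk ⇒ f_B·(-56.5) + f_A·(-64.1) = -46.5 − (0.874) = -47.374
Substitute f_A = 0.814 − f_B:
f_B·(-56.5 − -64.1) = -47.374 − 0.814×(-64.1) = 4.803
f_B = 4.803 / 7.6 = 0.6320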